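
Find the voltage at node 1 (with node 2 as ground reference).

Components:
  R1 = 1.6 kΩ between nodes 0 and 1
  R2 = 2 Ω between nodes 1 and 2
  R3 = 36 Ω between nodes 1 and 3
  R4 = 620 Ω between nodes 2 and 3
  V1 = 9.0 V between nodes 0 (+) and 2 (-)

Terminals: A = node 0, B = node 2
Nodal analysis, taking node 2 as the 0 V reference.
Source V1 fixes V_0 = 9 V.
KCL at each unknown node (sum of currents leaving = 0; resistances in Ω):
  Node 1: (V_1 - 9)/1600 + (V_1 - 0)/2 + (V_1 - V_3)/36 = 0
  Node 3: (V_3 - V_1)/36 + (V_3 - 0)/620 = 0
Collecting terms (coefficients in siemens):
  0.5284·V_1 - 0.02778·V_3 = 0.005625
  0.02939·V_3 - 0.02778·V_1 = 0
Determinant D = (0.5284)(0.02939) - (-0.02778)(-0.02778) = 0.01476
V_1 = [(0.005625)(0.02939) - (-0.02778)(0)]/D = 0.0112 V
V_3 = [(0.5284)(0) - (0.005625)(-0.02778)]/D = 0.01059 V
The requested potential is V_1 = 0.0112 V.

Final answer: V_1 = 0.0112 V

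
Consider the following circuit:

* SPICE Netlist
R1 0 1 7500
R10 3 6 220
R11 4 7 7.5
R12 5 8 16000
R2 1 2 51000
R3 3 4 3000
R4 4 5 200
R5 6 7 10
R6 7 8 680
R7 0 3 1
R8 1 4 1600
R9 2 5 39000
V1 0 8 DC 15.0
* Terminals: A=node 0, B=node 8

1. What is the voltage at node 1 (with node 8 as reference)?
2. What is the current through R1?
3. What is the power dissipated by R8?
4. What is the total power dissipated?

Nodal analysis, taking node 8 as the 0 V reference.
Source V1 fixes V_0 = 15 V.
KCL at each unknown node (sum of currents leaving = 0; resistances in Ω):
  Node 1: (V_1 - 15)/7500 + (V_1 - V_2)/51000 + (V_1 - V_4)/1600 = 0
  Node 2: (V_2 - V_1)/51000 + (V_2 - V_5)/39000 = 0
  Node 3: (V_3 - V_4)/3000 + (V_3 - 15)/1 + (V_3 - V_6)/220 = 0
  Node 4: (V_4 - V_3)/3000 + (V_4 - V_5)/200 + (V_4 - V_1)/1600 + (V_4 - V_7)/7.5 = 0
  Node 5: (V_5 - V_4)/200 + (V_5 - V_2)/39000 + (V_5 - 0)/16000 = 0
  Node 6: (V_6 - V_7)/10 + (V_6 - V_3)/220 = 0
  Node 7: (V_7 - V_6)/10 + (V_7 - 0)/680 + (V_7 - V_4)/7.5 = 0
Collecting terms (coefficients in siemens):
  0.0007779·V_1 - 0.00001961·V_2 - 0.000625·V_4 = 0.002
  0.00004525·V_2 - 0.00001961·V_1 - 0.00002564·V_5 = 0
  1.005·V_3 - 0.0003333·V_4 - 0.004545·V_6 = 15
  0.1393·V_4 - 0.000625·V_1 - 0.0003333·V_3 - 0.005·V_5 - 0.1333·V_7 = 0
  0.005088·V_5 - 0.00002564·V_2 - 0.005·V_4 = 0
  0.1045·V_6 - 0.004545·V_3 - 0.1·V_7 = 0
  0.2348·V_7 - 0.1333·V_4 - 0.1·V_6 = 0
Solving these 7 simultaneous equations (Gaussian elimination) gives:
  V_1 = 11.99 V, V_2 = 11.55 V, V_3 = 14.98 V, V_4 = 11.36 V
  V_5 = 11.22 V, V_6 = 11.51 V, V_7 = 11.35 V
Part 1:
  Read off the nodal solution: V_1 = 11.99 V
Part 2:
  I_R1 = (V_0 - V_1)/R1 = (15 - 11.99)/7500 = 0.0004016 A
  Magnitude: I_R1 = 0.0004016 A
Part 3:
  I_R8 = (V_1 - V_4)/R8 = (11.99 - 11.36)/1600 = 0.0003931 A
  P_R8 = I_R8² × R8 = (0.0003931)² × 1600 = 0.0002472 W
Part 4:
  Power in each resistor, P = (ΔV)²/R:
    P_R1 = (15 - 11.99)²/7500 = 0.00121 W
    P_R2 = (11.99 - 11.55)²/51000 = 0.000003709 W
    P_R3 = (14.98 - 11.36)²/3000 = 0.004378 W
    P_R4 = (11.36 - 11.22)²/200 = 0.00009598 W
    P_R5 = (11.51 - 11.35)²/10 = 0.002492 W
    P_R6 = (11.35 - 0)²/680 = 0.1895 W
    P_R7 = (15 - 14.98)²/1 = 0.0002888 W
    P_R8 = (11.99 - 11.36)²/1600 = 0.0002472 W
    P_R9 = (11.55 - 11.22)²/39000 = 0.000002836 W
    P_R10 = (14.98 - 11.51)²/220 = 0.05482 W
    P_R11 = (11.36 - 11.35)²/7.5 = 0.000006188 W
    P_R12 = (11.22 - 0)²/16000 = 0.007869 W
  P_total = P_R1 + P_R2 + P_R3 + P_R4 + P_R5 + P_R6 + P_R7 + P_R8 + P_R9 + P_R10 + P_R11 + P_R12 = 0.2609 W

Final answers:
1. V_1 = 11.99 V
2. I_R1 = 0.0004016 A
3. P_R8 = 0.0002472 W
4. P_total = 0.2609 W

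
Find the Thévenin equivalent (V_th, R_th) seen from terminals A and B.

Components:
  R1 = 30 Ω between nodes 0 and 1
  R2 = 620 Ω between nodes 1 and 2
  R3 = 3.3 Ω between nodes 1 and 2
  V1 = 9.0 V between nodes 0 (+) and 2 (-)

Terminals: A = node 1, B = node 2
Step 1 — V_th is the open-circuit voltage V_A - V_B (nothing connected across the terminals).
Nodal analysis, taking node 2 as the 0 V reference.
Source V1 fixes V_0 = 9 V.
KCL at each unknown node (sum of currents leaving = 0; resistances in Ω):
  Node 1: (V_1 - 9)/30 + (V_1 - 0)/620 + (V_1 - 0)/3.3 = 0
Collecting terms: 0.338 × V_1 = 0.3  =>  V_1 = 0.8876 V
V_th = V_1 - V_2 = 0.8876 - 0 = 0.8876 V
Step 2 — R_th: zero the source — replace V1 by a short circuit (node 2 merges into node 0) — and find the resistance seen between A (node 1) and B (node 0).
Reduce the network between node 1 (A) and node 0 (B) by series/parallel combination:
  Rp1 = R1 ‖ R2 ‖ R3 (parallel, all between nodes 0 and 1) = 1/(1/30 + 1/620 + 1/3.3) = 2.959 Ω
R_th = 2.959 Ω

Final answer: V_th = 0.8876 V, R_th = 2.959 Ω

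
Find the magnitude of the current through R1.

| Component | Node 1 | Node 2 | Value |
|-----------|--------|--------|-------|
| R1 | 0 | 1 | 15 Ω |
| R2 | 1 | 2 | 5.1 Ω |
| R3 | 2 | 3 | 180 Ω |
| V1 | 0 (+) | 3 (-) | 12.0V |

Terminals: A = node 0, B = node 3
Nodal analysis, taking node 3 as the 0 V reference.
Source V1 fixes V_0 = 12 V.
KCL at each unknown node (sum of currents leaving = 0; resistances in Ω):
  Node 1: (V_1 - 12)/15 + (V_1 - V_2)/5.1 = 0
  Node 2: (V_2 - V_1)/5.1 + (V_2 - 0)/180 = 0
Collecting terms (coefficients in siemens):
  0.2627·V_1 - 0.1961·V_2 = 0.8
  0.2016·V_2 - 0.1961·V_1 = 0
Determinant D = (0.2627)(0.2016) - (-0.1961)(-0.1961) = 0.01453
V_1 = [(0.8)(0.2016) - (-0.1961)(0)]/D = 11.1 V
V_2 = [(0.2627)(0) - (0.8)(-0.1961)]/D = 10.79 V
I_R1 = (V_0 - V_1)/R1 = (12 - 11.1)/15 = 0.05997 A
|I_R1| = 0.05997 A

Final answer: |I_R1| = 0.05997 A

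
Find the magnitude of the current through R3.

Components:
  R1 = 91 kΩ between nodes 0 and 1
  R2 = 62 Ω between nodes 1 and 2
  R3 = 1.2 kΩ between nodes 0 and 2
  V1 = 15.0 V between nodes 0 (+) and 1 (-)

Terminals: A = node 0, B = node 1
Nodal analysis, taking node 1 as the 0 V reference.
Source V1 fixes V_0 = 15 V.
KCL at each unknown node (sum of currents leaving = 0; resistances in Ω):
  Node 2: (V_2 - 0)/62 + (V_2 - 15)/1200 = 0
Collecting terms: 0.01696 × V_2 = 0.0125  =>  V_2 = 0.7369 V
I_R3 = (V_0 - V_2)/R3 = (15 - 0.7369)/1200 = 0.01189 A
|I_R3| = 0.01189 A

Final answer: |I_R3| = 0.01189 A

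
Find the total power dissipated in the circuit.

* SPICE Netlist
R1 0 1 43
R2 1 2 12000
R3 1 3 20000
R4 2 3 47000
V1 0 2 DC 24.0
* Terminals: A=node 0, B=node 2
Nodal analysis, taking node 2 as the 0 V reference.
Source V1 fixes V_0 = 24 V.
KCL at each unknown node (sum of currents leaving = 0; resistances in Ω):
  Node 1: (V_1 - 24)/43 + (V_1 - 0)/12000 + (V_1 - V_3)/20000 = 0
  Node 3: (V_3 - V_1)/20000 + (V_3 - 0)/47000 = 0
Collecting terms (coefficients in siemens):
  0.02339·V_1 - 0.00005·V_3 = 0.5581
  0.00007128·V_3 - 0.00005·V_1 = 0
Determinant D = (0.02339)(0.00007128) - (-0.00005)(-0.00005) = 0.000001665
V_1 = [(0.5581)(0.00007128) - (-0.00005)(0)]/D = 23.9 V
V_3 = [(0.02339)(0) - (0.5581)(-0.00005)]/D = 16.76 V
Power in each resistor, P = (ΔV)²/R:
  P_R1 = (24 - 23.9)²/43 = 0.0002371 W
  P_R2 = (23.9 - 0)²/12000 = 0.0476 W
  P_R3 = (23.9 - 16.76)²/20000 = 0.002545 W
  P_R4 = (0 - 16.76)²/47000 = 0.00598 W
P_total = P_R1 + P_R2 + P_R3 + P_R4 = 0.05636 W

Final answer: 0.05636 W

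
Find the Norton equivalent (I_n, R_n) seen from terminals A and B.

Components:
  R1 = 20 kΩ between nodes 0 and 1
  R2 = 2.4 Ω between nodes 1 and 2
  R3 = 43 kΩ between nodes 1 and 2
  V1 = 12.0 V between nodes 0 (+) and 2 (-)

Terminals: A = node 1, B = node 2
Find the Thévenin equivalent first; then I_n = V_th/R_th and R_n = R_th.
Step 1 — V_th is the open-circuit voltage V_A - V_B (nothing connected across the terminals).
Nodal analysis, taking node 2 as the 0 V reference.
Source V1 fixes V_0 = 12 V.
KCL at each unknown node (sum of currents leaving = 0; resistances in Ω):
  Node 1: (V_1 - 12)/20000 + (V_1 - 0)/2.4 + (V_1 - 0)/43000 = 0
Collecting terms: 0.4167 × V_1 = 0.0006  =>  V_1 = 0.00144 V
V_th = V_1 - V_2 = 0.00144 - 0 = 0.00144 V
Step 2 — R_th: zero the source — replace V1 by a short circuit (node 2 merges into node 0) — and find the resistance seen between A (node 1) and B (node 0).
Reduce the network between node 1 (A) and node 0 (B) by series/parallel combination:
  Rp1 = R1 ‖ R2 ‖ R3 (parallel, all between nodes 0 and 1) = 1/(1/20000 + 1/2.4 + 1/43000) = 2.4 Ω
R_th = 2.4 Ω
I_n = V_th/R_th = 0.00144/2.4 = 0.0006 A, and R_n = R_th = 2.4 Ω

Final answer: I_n = 0.0006 A, R_n = 2.4 Ω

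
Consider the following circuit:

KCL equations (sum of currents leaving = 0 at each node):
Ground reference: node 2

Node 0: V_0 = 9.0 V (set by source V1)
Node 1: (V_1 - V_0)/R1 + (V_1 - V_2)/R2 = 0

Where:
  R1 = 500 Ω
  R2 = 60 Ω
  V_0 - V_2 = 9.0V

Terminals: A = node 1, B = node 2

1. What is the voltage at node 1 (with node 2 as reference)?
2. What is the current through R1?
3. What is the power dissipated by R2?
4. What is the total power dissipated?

Nodal analysis, taking node 2 as the 0 V reference.
Source V1 fixes V_0 = 9 V.
KCL at each unknown node (sum of currents leaving = 0; resistances in Ω):
  Node 1: (V_1 - 9)/500 + (V_1 - 0)/60 = 0
Collecting terms: 0.01867 × V_1 = 0.018  =>  V_1 = 0.9643 V
Part 1:
  Read off the nodal solution: V_1 = 0.9643 V
Part 2:
  I_R1 = (V_0 - V_1)/R1 = (9 - 0.9643)/500 = 0.01607 A
  Magnitude: I_R1 = 0.01607 A
Part 3:
  I_R2 = (V_1 - V_2)/R2 = (0.9643 - 0)/60 = 0.01607 A
  P_R2 = I_R2² × R2 = (0.01607)² × 60 = 0.0155 W
Part 4:
  Power in each resistor, P = (ΔV)²/R:
    P_R1 = (9 - 0.9643)²/500 = 0.1291 W
    P_R2 = (0.9643 - 0)²/60 = 0.0155 W
  P_total = P_R1 + P_R2 = 0.1446 W

Final answers:
1. V_1 = 0.9643 V
2. I_R1 = 0.01607 A
3. P_R2 = 0.0155 W
4. P_total = 0.1446 W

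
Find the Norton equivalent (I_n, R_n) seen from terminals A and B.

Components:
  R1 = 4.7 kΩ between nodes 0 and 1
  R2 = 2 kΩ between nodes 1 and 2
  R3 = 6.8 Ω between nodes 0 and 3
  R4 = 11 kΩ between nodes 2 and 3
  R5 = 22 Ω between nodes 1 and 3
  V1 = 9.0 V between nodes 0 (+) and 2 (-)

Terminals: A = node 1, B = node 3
Find the Thévenin equivalent first; then I_n = V_th/R_th and R_n = R_th.
Step 1 — V_th is the open-circuit voltage V_A - V_B (nothing connected across the terminals).
Nodal analysis, taking node 2 as the 0 V reference.
Source V1 fixes V_0 = 9 V.
KCL at each unknown node (sum of currents leaving = 0; resistances in Ω):
  Node 1: (V_1 - 9)/4700 + (V_1 - 0)/2000 + (V_1 - V_3)/22 = 0
  Node 3: (V_3 - 9)/6.8 + (V_3 - 0)/11000 + (V_3 - V_1)/22 = 0
Collecting terms (coefficients in siemens):
  0.04617·V_1 - 0.04545·V_3 = 0.001915
  0.1926·V_3 - 0.04545·V_1 = 1.324
Determinant D = (0.04617)(0.1926) - (-0.04545)(-0.04545) = 0.006826
V_1 = [(0.001915)(0.1926) - (-0.04545)(1.324)]/D = 8.868 V
V_3 = [(0.04617)(1.324) - (0.001915)(-0.04545)]/D = 8.965 V
V_th = V_1 - V_3 = 8.868 - 8.965 = -0.09692 V
Step 2 — R_th: zero the source — replace V1 by a short circuit (node 2 merges into node 0) — and find the resistance seen between A (node 1) and B (node 3).
Reduce the network between node 1 (A) and node 3 (B) by series/parallel combination:
  Rp1 = R1 ‖ R2 (parallel, both between nodes 0 and 1) = 1/(1/4700 + 1/2000) = 1403 Ω
  Rp2 = R3 ‖ R4 (parallel, both between nodes 0 and 3) = 1/(1/6.8 + 1/11000) = 6.796 Ω
  Rs1 = Rp1 + Rp2 (series, joined only at node 0) = 1403 + 6.796 = 1410 Ω
  Rp3 = R5 ‖ Rs1 (parallel, both between nodes 1 and 3) = 1/(1/22 + 1/1410) = 21.66 Ω
R_th = 21.66 Ω
I_n = V_th/R_th = -0.09692/21.66 = -0.004474 A, and R_n = R_th = 21.66 Ω

Final answer: I_n = -0.004474 A, R_n = 21.66 Ω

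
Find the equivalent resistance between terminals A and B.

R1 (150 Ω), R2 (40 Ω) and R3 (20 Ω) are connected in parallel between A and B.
Reduce the network between node 0 (A) and node 1 (B) by series/parallel combination:
  Rp1 = R1 ‖ R2 ‖ R3 (parallel, all between nodes 0 and 1) = 1/(1/150 + 1/40 + 1/20) = 12.24 Ω
R_eq = 12.24 Ω

Final answer: 12.24 Ω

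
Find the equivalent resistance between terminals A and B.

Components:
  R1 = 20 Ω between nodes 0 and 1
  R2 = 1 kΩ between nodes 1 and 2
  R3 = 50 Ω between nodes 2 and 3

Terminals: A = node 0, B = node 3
Reduce the network between node 0 (A) and node 3 (B) by series/parallel combination:
  Rs1 = R1 + R2 (series, joined only at node 1) = 20 + 1000 = 1020 Ω
  Rs2 = R3 + Rs1 (series, joined only at node 2) = 50 + 1020 = 1070 Ω
R_eq = 1.07 kΩ

Final answer: 1.07 kΩ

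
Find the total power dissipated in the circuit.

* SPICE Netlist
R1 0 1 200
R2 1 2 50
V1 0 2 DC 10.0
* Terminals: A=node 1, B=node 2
Nodal analysis, taking node 2 as the 0 V reference.
Source V1 fixes V_0 = 10 V.
KCL at each unknown node (sum of currents leaving = 0; resistances in Ω):
  Node 1: (V_1 - 10)/200 + (V_1 - 0)/50 = 0
Collecting terms: 0.025 × V_1 = 0.05  =>  V_1 = 2 V
Power in each resistor, P = (ΔV)²/R:
  P_R1 = (10 - 2)²/200 = 0.32 W
  P_R2 = (2 - 0)²/50 = 0.08 W
P_total = P_R1 + P_R2 = 0.4 W

Final answer: 0.4 W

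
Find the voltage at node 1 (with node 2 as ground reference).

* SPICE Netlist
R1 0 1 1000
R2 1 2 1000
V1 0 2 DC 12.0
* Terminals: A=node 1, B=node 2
Nodal analysis, taking node 2 as the 0 V reference.
Source V1 fixes V_0 = 12 V.
KCL at each unknown node (sum of currents leaving = 0; resistances in Ω):
  Node 1: (V_1 - 12)/1000 + (V_1 - 0)/1000 = 0
Collecting terms: 0.002 × V_1 = 0.012  =>  V_1 = 6 V
The requested potential is V_1 = 6 V.

Final answer: V_1 = 6 V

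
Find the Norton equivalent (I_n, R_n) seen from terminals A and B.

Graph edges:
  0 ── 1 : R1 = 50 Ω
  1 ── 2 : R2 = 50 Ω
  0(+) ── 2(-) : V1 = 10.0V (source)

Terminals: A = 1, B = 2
Find the Thévenin equivalent first; then I_n = V_th/R_th and R_n = R_th.
Step 1 — V_th is the open-circuit voltage V_A - V_B (nothing connected across the terminals).
Nodal analysis, taking node 2 as the 0 V reference.
Source V1 fixes V_0 = 10 V.
KCL at each unknown node (sum of currents leaving = 0; resistances in Ω):
  Node 1: (V_1 - 10)/50 + (V_1 - 0)/50 = 0
Collecting terms: 0.04 × V_1 = 0.2  =>  V_1 = 5 V
V_th = V_1 - V_2 = 5 - 0 = 5 V
Step 2 — R_th: zero the source — replace V1 by a short circuit (node 2 merges into node 0) — and find the resistance seen between A (node 1) and B (node 0).
Reduce the network between node 1 (A) and node 0 (B) by series/parallel combination:
  Rp1 = R1 ‖ R2 (parallel, both between nodes 0 and 1) = 1/(1/50 + 1/50) = 25 Ω
R_th = 25 Ω
I_n = V_th/R_th = 5/25 = 0.2 A, and R_n = R_th = 25 Ω

Final answer: I_n = 0.2 A, R_n = 25 Ω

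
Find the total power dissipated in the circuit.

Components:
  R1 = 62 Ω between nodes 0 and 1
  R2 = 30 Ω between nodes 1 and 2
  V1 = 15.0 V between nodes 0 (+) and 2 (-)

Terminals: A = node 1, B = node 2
Nodal analysis, taking node 2 as the 0 V reference.
Source V1 fixes V_0 = 15 V.
KCL at each unknown node (sum of currents leaving = 0; resistances in Ω):
  Node 1: (V_1 - 15)/62 + (V_1 - 0)/30 = 0
Collecting terms: 0.04946 × V_1 = 0.2419  =>  V_1 = 4.891 V
Power in each resistor, P = (ΔV)²/R:
  P_R1 = (15 - 4.891)²/62 = 1.648 W
  P_R2 = (4.891 - 0)²/30 = 0.7975 W
P_total = P_R1 + P_R2 = 2.446 W

Final answer: 2.446 W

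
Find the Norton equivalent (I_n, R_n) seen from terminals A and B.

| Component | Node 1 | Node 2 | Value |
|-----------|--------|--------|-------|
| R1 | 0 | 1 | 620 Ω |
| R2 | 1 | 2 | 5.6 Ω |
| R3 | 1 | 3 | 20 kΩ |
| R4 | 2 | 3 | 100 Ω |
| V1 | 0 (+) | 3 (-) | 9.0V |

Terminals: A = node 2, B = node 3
Find the Thévenin equivalent first; then I_n = V_th/R_th and R_n = R_th.
Step 1 — V_th is the open-circuit voltage V_A - V_B (nothing connected across the terminals).
Nodal analysis, taking node 3 as the 0 V reference.
Source V1 fixes V_0 = 9 V.
KCL at each unknown node (sum of currents leaving = 0; resistances in Ω):
  Node 1: (V_1 - 9)/620 + (V_1 - V_2)/5.6 + (V_1 - 0)/20000 = 0
  Node 2: (V_2 - V_1)/5.6 + (V_2 - 0)/100 = 0
Collecting terms (coefficients in siemens):
  0.1802·V_1 - 0.1786·V_2 = 0.01452
  0.1886·V_2 - 0.1786·V_1 = 0
Determinant D = (0.1802)(0.1886) - (-0.1786)(-0.1786) = 0.002099
V_1 = [(0.01452)(0.1886) - (-0.1786)(0)]/D = 1.304 V
V_2 = [(0.1802)(0) - (0.01452)(-0.1786)]/D = 1.235 V
V_th = V_2 - V_3 = 1.235 - 0 = 1.235 V
Step 2 — R_th: zero the source — replace V1 by a short circuit (node 3 merges into node 0) — and find the resistance seen between A (node 2) and B (node 0).
Reduce the network between node 2 (A) and node 0 (B) by series/parallel combination:
  Rp1 = R1 ‖ R3 (parallel, both between nodes 0 and 1) = 1/(1/620 + 1/20000) = 601.4 Ω
  Rs1 = R2 + Rp1 (series, joined only at node 1) = 5.6 + 601.4 = 607 Ω
  Rp2 = R4 ‖ Rs1 (parallel, both between nodes 0 and 2) = 1/(1/100 + 1/607) = 85.85 Ω
R_th = 85.85 Ω
I_n = V_th/R_th = 1.235/85.85 = 0.01438 A, and R_n = R_th = 85.85 Ω

Final answer: I_n = 0.01438 A, R_n = 85.85 Ω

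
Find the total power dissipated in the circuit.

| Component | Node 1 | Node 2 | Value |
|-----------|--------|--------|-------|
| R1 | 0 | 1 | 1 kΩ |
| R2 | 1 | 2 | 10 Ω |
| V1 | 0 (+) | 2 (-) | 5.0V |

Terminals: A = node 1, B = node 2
Nodal analysis, taking node 2 as the 0 V reference.
Source V1 fixes V_0 = 5 V.
KCL at each unknown node (sum of currents leaving = 0; resistances in Ω):
  Node 1: (V_1 - 5)/1000 + (V_1 - 0)/10 = 0
Collecting terms: 0.101 × V_1 = 0.005  =>  V_1 = 0.0495 V
Power in each resistor, P = (ΔV)²/R:
  P_R1 = (5 - 0.0495)²/1000 = 0.02451 W
  P_R2 = (0.0495 - 0)²/10 = 0.0002451 W
P_total = P_R1 + P_R2 = 0.02475 W

Final answer: 0.02475 W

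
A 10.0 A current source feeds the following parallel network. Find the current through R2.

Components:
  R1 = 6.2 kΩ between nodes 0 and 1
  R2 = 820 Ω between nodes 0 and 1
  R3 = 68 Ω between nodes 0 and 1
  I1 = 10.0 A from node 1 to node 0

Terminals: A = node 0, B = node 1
All resistors sit directly between nodes 0 and 1, so they are in parallel and share one voltage V; the full source current 10 A splits among them.
1/R_par = 1/6200 + 1/820 + 1/68 = 0.01609 S  =>  R_par = 62.16 Ω
V = I × R_par = 10 × 62.16 = 621.6 V
I_R2 = V/R2 = 621.6/820 = 0.7581 A

Final answer: 0.7581 A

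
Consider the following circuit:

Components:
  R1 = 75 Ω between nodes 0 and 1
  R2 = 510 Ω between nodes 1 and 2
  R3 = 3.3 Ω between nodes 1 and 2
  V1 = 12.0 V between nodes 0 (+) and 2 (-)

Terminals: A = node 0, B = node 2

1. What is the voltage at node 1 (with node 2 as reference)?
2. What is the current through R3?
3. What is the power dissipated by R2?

Nodal analysis, taking node 2 as the 0 V reference.
Source V1 fixes V_0 = 12 V.
KCL at each unknown node (sum of currents leaving = 0; resistances in Ω):
  Node 1: (V_1 - 12)/75 + (V_1 - 0)/510 + (V_1 - 0)/3.3 = 0
Collecting terms: 0.3183 × V_1 = 0.16  =>  V_1 = 0.5026 V
Part 1:
  Read off the nodal solution: V_1 = 0.5026 V
Part 2:
  I_R3 = (V_1 - V_2)/R3 = (0.5026 - 0)/3.3 = 0.1523 A
  Magnitude: I_R3 = 0.1523 A
Part 3:
  I_R2 = (V_1 - V_2)/R2 = (0.5026 - 0)/510 = 0.0009856 A
  P_R2 = I_R2² × R2 = (0.0009856)² × 510 = 0.0004954 W

Final answers:
1. V_1 = 0.5026 V
2. I_R3 = 0.1523 A
3. P_R2 = 0.0004954 W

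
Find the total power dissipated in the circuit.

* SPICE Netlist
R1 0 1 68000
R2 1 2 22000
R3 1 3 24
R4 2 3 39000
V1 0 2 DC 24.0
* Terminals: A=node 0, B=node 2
Nodal analysis, taking node 2 as the 0 V reference.
Source V1 fixes V_0 = 24 V.
KCL at each unknown node (sum of currents leaving = 0; resistances in Ω):
  Node 1: (V_1 - 24)/68000 + (V_1 - 0)/22000 + (V_1 - V_3)/24 = 0
  Node 3: (V_3 - V_1)/24 + (V_3 - 0)/39000 = 0
Collecting terms (coefficients in siemens):
  0.04173·V_1 - 0.04167·V_3 = 0.0003529
  0.04169·V_3 - 0.04167·V_1 = 0
Determinant D = (0.04173)(0.04169) - (-0.04167)(-0.04167) = 0.000003577
V_1 = [(0.0003529)(0.04169) - (-0.04167)(0)]/D = 4.114 V
V_3 = [(0.04173)(0) - (0.0003529)(-0.04167)]/D = 4.112 V
Power in each resistor, P = (ΔV)²/R:
  P_R1 = (24 - 4.114)²/68000 = 0.005815 W
  P_R2 = (4.114 - 0)²/22000 = 0.0007694 W
  P_R3 = (4.114 - 4.112)²/24 = 0.0000002668 W
  P_R4 = (0 - 4.112)²/39000 = 0.0004335 W
P_total = P_R1 + P_R2 + P_R3 + P_R4 = 0.007019 W

Final answer: 0.007019 W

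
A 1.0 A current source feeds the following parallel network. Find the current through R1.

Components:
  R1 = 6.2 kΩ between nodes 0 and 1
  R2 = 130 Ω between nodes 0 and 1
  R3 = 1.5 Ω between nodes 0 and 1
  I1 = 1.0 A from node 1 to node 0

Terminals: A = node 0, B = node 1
All resistors sit directly between nodes 0 and 1, so they are in parallel and share one voltage V; the full source current 1 A splits among them.
1/R_par = 1/6200 + 1/130 + 1/1.5 = 0.6745 S  =>  R_par = 1.483 Ω
V = I × R_par = 1 × 1.483 = 1.483 V
I_R1 = V/R1 = 1.483/6200 = 0.0002391 A

Final answer: 0.0002391 A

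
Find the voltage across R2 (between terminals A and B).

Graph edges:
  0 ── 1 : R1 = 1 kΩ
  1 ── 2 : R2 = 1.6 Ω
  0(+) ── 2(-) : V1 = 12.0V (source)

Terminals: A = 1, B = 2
R1 and R2 are in series across V1 (node 0 → node 1 → node 2), and the output A–B is taken across R2, so this is a voltage divider.
Series current: I = V1/(R1 + R2) = 12/(1000 + 1.6) = 12/1002 = 0.01198 A
V_R2 = I × R2 = V1 × R2/(R1 + R2) = 12 × 1.6/1002 = 0.01917 V

Final answer: 0.01917 V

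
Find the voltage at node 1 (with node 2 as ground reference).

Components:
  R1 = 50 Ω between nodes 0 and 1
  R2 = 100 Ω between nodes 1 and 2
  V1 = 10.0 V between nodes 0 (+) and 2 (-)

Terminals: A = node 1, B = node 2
Nodal analysis, taking node 2 as the 0 V reference.
Source V1 fixes V_0 = 10 V.
KCL at each unknown node (sum of currents leaving = 0; resistances in Ω):
  Node 1: (V_1 - 10)/50 + (V_1 - 0)/100 = 0
Collecting terms: 0.03 × V_1 = 0.2  =>  V_1 = 6.667 V
The requested potential is V_1 = 6.667 V.

Final answer: V_1 = 6.667 V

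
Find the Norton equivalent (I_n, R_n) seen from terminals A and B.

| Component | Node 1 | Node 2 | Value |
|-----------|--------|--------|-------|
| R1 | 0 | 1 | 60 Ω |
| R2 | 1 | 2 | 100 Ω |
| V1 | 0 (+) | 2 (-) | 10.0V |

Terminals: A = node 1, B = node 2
Find the Thévenin equivalent first; then I_n = V_th/R_th and R_n = R_th.
Step 1 — V_th is the open-circuit voltage V_A - V_B (nothing connected across the terminals).
Nodal analysis, taking node 2 as the 0 V reference.
Source V1 fixes V_0 = 10 V.
KCL at each unknown node (sum of currents leaving = 0; resistances in Ω):
  Node 1: (V_1 - 10)/60 + (V_1 - 0)/100 = 0
Collecting terms: 0.02667 × V_1 = 0.1667  =>  V_1 = 6.25 V
V_th = V_1 - V_2 = 6.25 - 0 = 6.25 V
Step 2 — R_th: zero the source — replace V1 by a short circuit (node 2 merges into node 0) — and find the resistance seen between A (node 1) and B (node 0).
Reduce the network between node 1 (A) and node 0 (B) by series/parallel combination:
  Rp1 = R1 ‖ R2 (parallel, both between nodes 0 and 1) = 1/(1/60 + 1/100) = 37.5 Ω
R_th = 37.5 Ω
I_n = V_th/R_th = 6.25/37.5 = 0.1667 A, and R_n = R_th = 37.5 Ω

Final answer: I_n = 0.1667 A, R_n = 37.5 Ω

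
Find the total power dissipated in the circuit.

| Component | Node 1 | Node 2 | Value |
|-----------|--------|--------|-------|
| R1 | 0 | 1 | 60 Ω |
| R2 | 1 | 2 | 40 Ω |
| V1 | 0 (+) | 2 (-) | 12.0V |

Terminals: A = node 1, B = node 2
Nodal analysis, taking node 2 as the 0 V reference.
Source V1 fixes V_0 = 12 V.
KCL at each unknown node (sum of currents leaving = 0; resistances in Ω):
  Node 1: (V_1 - 12)/60 + (V_1 - 0)/40 = 0
Collecting terms: 0.04167 × V_1 = 0.2  =>  V_1 = 4.8 V
Power in each resistor, P = (ΔV)²/R:
  P_R1 = (12 - 4.8)²/60 = 0.864 W
  P_R2 = (4.8 - 0)²/40 = 0.576 W
P_total = P_R1 + P_R2 = 1.44 W

Final answer: 1.44 W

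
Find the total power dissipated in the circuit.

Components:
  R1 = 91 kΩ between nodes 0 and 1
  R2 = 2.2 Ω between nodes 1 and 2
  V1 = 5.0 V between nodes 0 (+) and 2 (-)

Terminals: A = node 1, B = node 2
Nodal analysis, taking node 2 as the 0 V reference.
Source V1 fixes V_0 = 5 V.
KCL at each unknown node (sum of currents leaving = 0; resistances in Ω):
  Node 1: (V_1 - 5)/91000 + (V_1 - 0)/2.2 = 0
Collecting terms: 0.4546 × V_1 = 0.00005495  =>  V_1 = 0.0001209 V
Power in each resistor, P = (ΔV)²/R:
  P_R1 = (5 - 0.0001209)²/91000 = 0.0002747 W
  P_R2 = (0.0001209 - 0)²/2.2 = 0.000000006641 W
P_total = P_R1 + P_R2 = 0.0002747 W

Final answer: 0.0002747 W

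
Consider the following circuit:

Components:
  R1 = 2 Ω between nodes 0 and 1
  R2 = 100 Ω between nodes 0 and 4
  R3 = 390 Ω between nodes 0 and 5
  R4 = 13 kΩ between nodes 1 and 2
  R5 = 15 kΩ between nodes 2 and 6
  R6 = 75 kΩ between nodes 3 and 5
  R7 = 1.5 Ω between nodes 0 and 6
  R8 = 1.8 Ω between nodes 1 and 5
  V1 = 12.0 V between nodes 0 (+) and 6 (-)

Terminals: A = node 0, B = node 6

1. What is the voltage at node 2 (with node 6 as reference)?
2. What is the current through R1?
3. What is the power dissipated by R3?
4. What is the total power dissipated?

Nodal analysis, taking node 6 as the 0 V reference.
Source V1 fixes V_0 = 12 V.
KCL at each unknown node (sum of currents leaving = 0; resistances in Ω):
  Node 1: (V_1 - 12)/2 + (V_1 - V_2)/13000 + (V_1 - V_5)/1.8 = 0
  Node 2: (V_2 - V_1)/13000 + (V_2 - 0)/15000 = 0
  Node 3: (V_3 - V_5)/75000 = 0
  Node 4: (V_4 - 12)/100 = 0
  Node 5: (V_5 - 12)/390 + (V_5 - V_3)/75000 + (V_5 - V_1)/1.8 = 0
Collecting terms (coefficients in siemens):
  1.056·V_1 - 0.00007692·V_2 - 0.5556·V_5 = 6
  0.0001436·V_2 - 0.00007692·V_1 = 0
  0.00001333·V_3 - 0.00001333·V_5 = 0
  0.01·V_4 = 0.12
  0.5581·V_5 - 0.5556·V_1 - 0.00001333·V_3 = 0.03077
Solving these 5 simultaneous equations (Gaussian elimination) gives:
  V_1 = 12 V, V_2 = 6.428 V, V_3 = 12 V, V_4 = 12 V
  V_5 = 12 V
Part 1:
  Read off the nodal solution: V_2 = 6.428 V
Part 2:
  I_R1 = (V_0 - V_1)/R1 = (12 - 12)/2 = 0.0004264 A
  Magnitude: I_R1 = 0.0004264 A
Part 3:
  I_R3 = (V_0 - V_5)/R3 = (12 - 12)/390 = 0.000002176 A
  P_R3 = I_R3² × R3 = (0.000002176)² × 390 = 0.000000001847 W
Part 4:
  Power in each resistor, P = (ΔV)²/R:
    P_R1 = (12 - 12)²/2 = 0.0000003636 W
    P_R2 = (12 - 12)²/100 = 0 W
    P_R3 = (12 - 12)²/390 = 0.000000001847 W
    P_R4 = (12 - 6.428)²/13000 = 0.002387 W
    P_R5 = (6.428 - 0)²/15000 = 0.002755 W
    P_R6 = (12 - 12)²/75000 = 0 W
    P_R7 = (12 - 0)²/1.5 = 96 W
    P_R8 = (12 - 12)²/1.8 = 0.000000000008526 W
  P_total = P_R1 + P_R2 + P_R3 + P_R4 + P_R5 + P_R6 + P_R7 + P_R8 = 96.01 W

Final answers:
1. V_2 = 6.428 V
2. I_R1 = 0.0004264 A
3. P_R3 = 1.847e-09 W
4. P_total = 96.01 W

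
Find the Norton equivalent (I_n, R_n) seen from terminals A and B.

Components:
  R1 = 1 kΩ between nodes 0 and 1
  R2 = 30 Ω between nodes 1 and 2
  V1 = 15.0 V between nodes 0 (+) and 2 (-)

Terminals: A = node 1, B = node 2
Find the Thévenin equivalent first; then I_n = V_th/R_th and R_n = R_th.
Step 1 — V_th is the open-circuit voltage V_A - V_B (nothing connected across the terminals).
Nodal analysis, taking node 2 as the 0 V reference.
Source V1 fixes V_0 = 15 V.
KCL at each unknown node (sum of currents leaving = 0; resistances in Ω):
  Node 1: (V_1 - 15)/1000 + (V_1 - 0)/30 = 0
Collecting terms: 0.03433 × V_1 = 0.015  =>  V_1 = 0.4369 V
V_th = V_1 - V_2 = 0.4369 - 0 = 0.4369 V
Step 2 — R_th: zero the source — replace V1 by a short circuit (node 2 merges into node 0) — and find the resistance seen between A (node 1) and B (node 0).
Reduce the network between node 1 (A) and node 0 (B) by series/parallel combination:
  Rp1 = R1 ‖ R2 (parallel, both between nodes 0 and 1) = 1/(1/1000 + 1/30) = 29.13 Ω
R_th = 29.13 Ω
I_n = V_th/R_th = 0.4369/29.13 = 0.015 A, and R_n = R_th = 29.13 Ω

Final answer: I_n = 0.015 A, R_n = 29.13 Ω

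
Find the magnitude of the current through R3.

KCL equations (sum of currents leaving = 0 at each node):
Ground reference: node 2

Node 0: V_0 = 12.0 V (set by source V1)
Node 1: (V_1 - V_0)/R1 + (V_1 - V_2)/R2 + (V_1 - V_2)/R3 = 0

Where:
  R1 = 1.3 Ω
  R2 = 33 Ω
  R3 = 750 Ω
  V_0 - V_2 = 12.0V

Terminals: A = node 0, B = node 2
Nodal analysis, taking node 2 as the 0 V reference.
Source V1 fixes V_0 = 12 V.
KCL at each unknown node (sum of currents leaving = 0; resistances in Ω):
  Node 1: (V_1 - 12)/1.3 + (V_1 - 0)/33 + (V_1 - 0)/750 = 0
Collecting terms: 0.8009 × V_1 = 9.231  =>  V_1 = 11.53 V
I_R3 = (V_1 - V_2)/R3 = (11.53 - 0)/750 = 0.01537 A
|I_R3| = 0.01537 A

Final answer: |I_R3| = 0.01537 A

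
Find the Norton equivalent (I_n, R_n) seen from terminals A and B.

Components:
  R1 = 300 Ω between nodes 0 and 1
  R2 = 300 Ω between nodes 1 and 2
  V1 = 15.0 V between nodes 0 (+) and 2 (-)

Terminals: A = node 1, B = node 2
Find the Thévenin equivalent first; then I_n = V_th/R_th and R_n = R_th.
Step 1 — V_th is the open-circuit voltage V_A - V_B (nothing connected across the terminals).
Nodal analysis, taking node 2 as the 0 V reference.
Source V1 fixes V_0 = 15 V.
KCL at each unknown node (sum of currents leaving = 0; resistances in Ω):
  Node 1: (V_1 - 15)/300 + (V_1 - 0)/300 = 0
Collecting terms: 0.006667 × V_1 = 0.05  =>  V_1 = 7.5 V
V_th = V_1 - V_2 = 7.5 - 0 = 7.5 V
Step 2 — R_th: zero the source — replace V1 by a short circuit (node 2 merges into node 0) — and find the resistance seen between A (node 1) and B (node 0).
Reduce the network between node 1 (A) and node 0 (B) by series/parallel combination:
  Rp1 = R1 ‖ R2 (parallel, both between nodes 0 and 1) = 1/(1/300 + 1/300) = 150 Ω
R_th = 150 Ω
I_n = V_th/R_th = 7.5/150 = 0.05 A, and R_n = R_th = 150 Ω

Final answer: I_n = 0.05 A, R_n = 150 Ω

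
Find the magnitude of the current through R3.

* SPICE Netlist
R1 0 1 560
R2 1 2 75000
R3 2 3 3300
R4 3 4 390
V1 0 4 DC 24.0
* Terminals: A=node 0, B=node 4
Nodal analysis, taking node 4 as the 0 V reference.
Source V1 fixes V_0 = 24 V.
KCL at each unknown node (sum of currents leaving = 0; resistances in Ω):
  Node 1: (V_1 - 24)/560 + (V_1 - V_2)/75000 = 0
  Node 2: (V_2 - V_1)/75000 + (V_2 - V_3)/3300 = 0
  Node 3: (V_3 - V_2)/3300 + (V_3 - 0)/390 = 0
Collecting terms (coefficients in siemens):
  0.001799·V_1 - 0.00001333·V_2 = 0.04286
  0.0003164·V_2 - 0.00001333·V_1 - 0.000303·V_3 = 0
  0.002867·V_3 - 0.000303·V_2 = 0
Solving these 3 simultaneous equations (Gaussian elimination) gives:
  V_1 = 23.83 V, V_2 = 1.117 V, V_3 = 0.1181 V
I_R3 = (V_2 - V_3)/R3 = (1.117 - 0.1181)/3300 = 0.0003028 A
|I_R3| = 0.0003028 A

Final answer: |I_R3| = 0.0003028 A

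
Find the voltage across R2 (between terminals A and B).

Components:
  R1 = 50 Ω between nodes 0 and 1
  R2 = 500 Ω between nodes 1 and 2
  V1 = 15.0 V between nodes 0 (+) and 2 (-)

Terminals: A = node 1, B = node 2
R1 and R2 are in series across V1 (node 0 → node 1 → node 2), and the output A–B is taken across R2, so this is a voltage divider.
Series current: I = V1/(R1 + R2) = 15/(50 + 500) = 15/550 = 0.02727 A
V_R2 = I × R2 = V1 × R2/(R1 + R2) = 15 × 500/550 = 13.64 V

Final answer: 13.64 V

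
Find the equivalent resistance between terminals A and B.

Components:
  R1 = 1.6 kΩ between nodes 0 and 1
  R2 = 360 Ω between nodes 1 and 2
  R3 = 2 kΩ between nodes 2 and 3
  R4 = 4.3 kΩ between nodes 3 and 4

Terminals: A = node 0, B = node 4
Reduce the network between node 0 (A) and node 4 (B) by series/parallel combination:
  Rs1 = R1 + R2 (series, joined only at node 1) = 1600 + 360 = 1960 Ω
  Rs2 = R3 + Rs1 (series, joined only at node 2) = 2000 + 1960 = 3960 Ω
  Rs3 = R4 + Rs2 (series, joined only at node 3) = 4300 + 3960 = 8260 Ω
R_eq = 8.26 kΩ

Final answer: 8.26 kΩ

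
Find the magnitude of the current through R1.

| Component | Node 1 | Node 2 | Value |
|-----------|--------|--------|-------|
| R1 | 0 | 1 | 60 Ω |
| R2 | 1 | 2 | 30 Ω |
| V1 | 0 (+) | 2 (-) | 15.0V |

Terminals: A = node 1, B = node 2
Nodal analysis, taking node 2 as the 0 V reference.
Source V1 fixes V_0 = 15 V.
KCL at each unknown node (sum of currents leaving = 0; resistances in Ω):
  Node 1: (V_1 - 15)/60 + (V_1 - 0)/30 = 0
Collecting terms: 0.05 × V_1 = 0.25  =>  V_1 = 5 V
I_R1 = (V_0 - V_1)/R1 = (15 - 5)/60 = 0.1667 A
|I_R1| = 0.1667 A

Final answer: |I_R1| = 0.1667 A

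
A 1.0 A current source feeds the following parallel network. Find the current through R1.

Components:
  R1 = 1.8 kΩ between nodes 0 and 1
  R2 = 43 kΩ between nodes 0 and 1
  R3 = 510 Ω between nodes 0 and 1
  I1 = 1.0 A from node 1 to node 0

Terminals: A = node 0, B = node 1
All resistors sit directly between nodes 0 and 1, so they are in parallel and share one voltage V; the full source current 1 A splits among them.
1/R_par = 1/1800 + 1/43000 + 1/510 = 0.00254 S  =>  R_par = 393.8 Ω
V = I × R_par = 1 × 393.8 = 393.8 V
I_R1 = V/R1 = 393.8/1800 = 0.2188 A

Final answer: 0.2188 A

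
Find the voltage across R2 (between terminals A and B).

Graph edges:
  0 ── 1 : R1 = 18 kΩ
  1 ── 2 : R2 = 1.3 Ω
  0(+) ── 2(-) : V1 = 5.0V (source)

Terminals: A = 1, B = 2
R1 and R2 are in series across V1 (node 0 → node 1 → node 2), and the output A–B is taken across R2, so this is a voltage divider.
Series current: I = V1/(R1 + R2) = 5/(18000 + 1.3) = 5/18000 = 0.0002778 A
V_R2 = I × R2 = V1 × R2/(R1 + R2) = 5 × 1.3/18000 = 0.0003611 V

Final answer: 0.0003611 V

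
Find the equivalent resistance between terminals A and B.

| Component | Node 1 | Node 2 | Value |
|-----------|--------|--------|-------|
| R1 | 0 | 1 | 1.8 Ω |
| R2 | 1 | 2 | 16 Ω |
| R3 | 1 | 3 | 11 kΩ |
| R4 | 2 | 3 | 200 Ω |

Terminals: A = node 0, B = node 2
Reduce the network between node 0 (A) and node 2 (B) by series/parallel combination:
  Rs1 = R3 + R4 (series, joined only at node 3) = 11000 + 200 = 11200 Ω
  Rp1 = R2 ‖ Rs1 (parallel, both between nodes 1 and 2) = 1/(1/16 + 1/11200) = 15.98 Ω
  Rs2 = R1 + Rp1 (series, joined only at node 1) = 1.8 + 15.98 = 17.78 Ω
R_eq = 17.78 Ω

Final answer: 17.78 Ω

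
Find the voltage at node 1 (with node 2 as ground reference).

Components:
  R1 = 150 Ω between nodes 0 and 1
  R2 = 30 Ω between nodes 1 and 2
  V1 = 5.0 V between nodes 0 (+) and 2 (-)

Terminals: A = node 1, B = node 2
Nodal analysis, taking node 2 as the 0 V reference.
Source V1 fixes V_0 = 5 V.
KCL at each unknown node (sum of currents leaving = 0; resistances in Ω):
  Node 1: (V_1 - 5)/150 + (V_1 - 0)/30 = 0
Collecting terms: 0.04 × V_1 = 0.03333  =>  V_1 = 0.8333 V
The requested potential is V_1 = 0.8333 V.

Final answer: V_1 = 0.8333 V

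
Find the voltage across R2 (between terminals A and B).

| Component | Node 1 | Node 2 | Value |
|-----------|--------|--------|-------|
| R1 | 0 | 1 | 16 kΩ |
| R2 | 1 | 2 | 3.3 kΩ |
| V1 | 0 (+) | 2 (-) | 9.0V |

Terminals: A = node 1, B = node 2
R1 and R2 are in series across V1 (node 0 → node 1 → node 2), and the output A–B is taken across R2, so this is a voltage divider.
Series current: I = V1/(R1 + R2) = 9/(16000 + 3300) = 9/19300 = 0.0004663 A
V_R2 = I × R2 = V1 × R2/(R1 + R2) = 9 × 3300/19300 = 1.539 V

Final answer: 1.539 V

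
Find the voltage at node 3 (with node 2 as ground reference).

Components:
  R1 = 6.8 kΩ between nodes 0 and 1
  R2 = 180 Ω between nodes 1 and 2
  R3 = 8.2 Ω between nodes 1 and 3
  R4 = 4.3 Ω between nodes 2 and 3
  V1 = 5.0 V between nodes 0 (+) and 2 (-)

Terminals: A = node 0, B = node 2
Nodal analysis, taking node 2 as the 0 V reference.
Source V1 fixes V_0 = 5 V.
KCL at each unknown node (sum of currents leaving = 0; resistances in Ω):
  Node 1: (V_1 - 5)/6800 + (V_1 - 0)/180 + (V_1 - V_3)/8.2 = 0
  Node 3: (V_3 - V_1)/8.2 + (V_3 - 0)/4.3 = 0
Collecting terms (coefficients in siemens):
  0.1277·V_1 - 0.122·V_3 = 0.0007353
  0.3545·V_3 - 0.122·V_1 = 0
Determinant D = (0.1277)(0.3545) - (-0.122)(-0.122) = 0.03038
V_1 = [(0.0007353)(0.3545) - (-0.122)(0)]/D = 0.00858 V
V_3 = [(0.1277)(0) - (0.0007353)(-0.122)]/D = 0.002951 V
The requested potential is V_3 = 0.002951 V.

Final answer: V_3 = 0.002951 V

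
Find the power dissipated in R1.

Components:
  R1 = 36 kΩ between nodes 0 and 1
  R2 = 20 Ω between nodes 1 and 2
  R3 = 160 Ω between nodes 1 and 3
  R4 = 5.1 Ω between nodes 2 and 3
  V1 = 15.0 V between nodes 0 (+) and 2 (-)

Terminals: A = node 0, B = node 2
Nodal analysis, taking node 2 as the 0 V reference.
Source V1 fixes V_0 = 15 V.
KCL at each unknown node (sum of currents leaving = 0; resistances in Ω):
  Node 1: (V_1 - 15)/36000 + (V_1 - 0)/20 + (V_1 - V_3)/160 = 0
  Node 3: (V_3 - V_1)/160 + (V_3 - 0)/5.1 = 0
Collecting terms (coefficients in siemens):
  0.05628·V_1 - 0.00625·V_3 = 0.0004167
  0.2023·V_3 - 0.00625·V_1 = 0
Determinant D = (0.05628)(0.2023) - (-0.00625)(-0.00625) = 0.01135
V_1 = [(0.0004167)(0.2023) - (-0.00625)(0)]/D = 0.007429 V
V_3 = [(0.05628)(0) - (0.0004167)(-0.00625)]/D = 0.0002295 V
I_R1 = (V_0 - V_1)/R1 = (15 - 0.007429)/36000 = 0.0004165 A
P_R1 = I_R1² × R1 = (0.0004165)² × 36000 = 0.006244 W

Final answer: 0.006244 W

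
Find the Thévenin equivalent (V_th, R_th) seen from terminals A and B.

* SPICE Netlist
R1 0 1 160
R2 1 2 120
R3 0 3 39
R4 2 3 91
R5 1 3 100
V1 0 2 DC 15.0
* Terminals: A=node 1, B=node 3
Step 1 — V_th is the open-circuit voltage V_A - V_B (nothing connected across the terminals).
Nodal analysis, taking node 2 as the 0 V reference.
Source V1 fixes V_0 = 15 V.
KCL at each unknown node (sum of currents leaving = 0; resistances in Ω):
  Node 1: (V_1 - 15)/160 + (V_1 - 0)/120 + (V_1 - V_3)/100 = 0
  Node 3: (V_3 - 15)/39 + (V_3 - 0)/91 + (V_3 - V_1)/100 = 0
Collecting terms (coefficients in siemens):
  0.02458·V_1 - 0.01·V_3 = 0.09375
  0.04663·V_3 - 0.01·V_1 = 0.3846
Determinant D = (0.02458)(0.04663) - (-0.01)(-0.01) = 0.001046
V_1 = [(0.09375)(0.04663) - (-0.01)(0.3846)]/D = 7.854 V
V_3 = [(0.02458)(0.3846) - (0.09375)(-0.01)]/D = 9.933 V
V_th = V_1 - V_3 = 7.854 - 9.933 = -2.079 V
Step 2 — R_th: zero the source — replace V1 by a short circuit (node 2 merges into node 0) — and find the resistance seen between A (node 1) and B (node 3).
Reduce the network between node 1 (A) and node 3 (B) by series/parallel combination:
  Rp1 = R1 ‖ R2 (parallel, both between nodes 0 and 1) = 1/(1/160 + 1/120) = 68.57 Ω
  Rp2 = R3 ‖ R4 (parallel, both between nodes 0 and 3) = 1/(1/39 + 1/91) = 27.3 Ω
  Rs1 = Rp1 + Rp2 (series, joined only at node 0) = 68.57 + 27.3 = 95.87 Ω
  Rp3 = R5 ‖ Rs1 (parallel, both between nodes 1 and 3) = 1/(1/100 + 1/95.87) = 48.95 Ω
R_th = 48.95 Ω

Final answer: V_th = -2.079 V, R_th = 48.95 Ω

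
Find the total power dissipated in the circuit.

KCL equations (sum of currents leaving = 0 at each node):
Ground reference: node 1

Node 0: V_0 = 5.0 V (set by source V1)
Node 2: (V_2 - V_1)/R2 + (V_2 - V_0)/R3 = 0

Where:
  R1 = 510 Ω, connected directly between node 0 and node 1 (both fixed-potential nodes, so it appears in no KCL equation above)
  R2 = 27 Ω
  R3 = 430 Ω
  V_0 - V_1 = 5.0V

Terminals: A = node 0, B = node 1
Nodal analysis, taking node 1 as the 0 V reference.
Source V1 fixes V_0 = 5 V.
KCL at each unknown node (sum of currents leaving = 0; resistances in Ω):
  Node 2: (V_2 - 0)/27 + (V_2 - 5)/430 = 0
Collecting terms: 0.03936 × V_2 = 0.01163  =>  V_2 = 0.2954 V
Power in each resistor, P = (ΔV)²/R:
  P_R1 = (5 - 0)²/510 = 0.04902 W
  P_R2 = (0 - 0.2954)²/27 = 0.003232 W
  P_R3 = (5 - 0.2954)²/430 = 0.05147 W
P_total = P_R1 + P_R2 + P_R3 = 0.1037 W

Final answer: 0.1037 W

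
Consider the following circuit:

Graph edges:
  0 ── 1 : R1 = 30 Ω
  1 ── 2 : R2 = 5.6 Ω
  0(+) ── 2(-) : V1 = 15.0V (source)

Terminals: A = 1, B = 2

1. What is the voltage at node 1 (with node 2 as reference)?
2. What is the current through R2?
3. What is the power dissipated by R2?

Nodal analysis, taking node 2 as the 0 V reference.
Source V1 fixes V_0 = 15 V.
KCL at each unknown node (sum of currents leaving = 0; resistances in Ω):
  Node 1: (V_1 - 15)/30 + (V_1 - 0)/5.6 = 0
Collecting terms: 0.2119 × V_1 = 0.5  =>  V_1 = 2.36 V
Part 1:
  Read off the nodal solution: V_1 = 2.36 V
Part 2:
  I_R2 = (V_1 - V_2)/R2 = (2.36 - 0)/5.6 = 0.4213 A
  Magnitude: I_R2 = 0.4213 A
Part 3:
  I_R2 = (V_1 - V_2)/R2 = (2.36 - 0)/5.6 = 0.4213 A
  P_R2 = I_R2² × R2 = (0.4213)² × 5.6 = 0.9942 W

Final answers:
1. V_1 = 2.36 V
2. I_R2 = 0.4213 A
3. P_R2 = 0.9942 W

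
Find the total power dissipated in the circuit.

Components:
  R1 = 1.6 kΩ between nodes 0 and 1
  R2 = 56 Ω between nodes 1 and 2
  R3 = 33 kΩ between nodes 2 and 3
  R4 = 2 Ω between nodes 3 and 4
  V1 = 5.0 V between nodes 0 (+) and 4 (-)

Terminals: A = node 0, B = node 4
Nodal analysis, taking node 4 as the 0 V reference.
Source V1 fixes V_0 = 5 V.
KCL at each unknown node (sum of currents leaving = 0; resistances in Ω):
  Node 1: (V_1 - 5)/1600 + (V_1 - V_2)/56 = 0
  Node 2: (V_2 - V_1)/56 + (V_2 - V_3)/33000 = 0
  Node 3: (V_3 - V_2)/33000 + (V_3 - 0)/2 = 0
Collecting terms (coefficients in siemens):
  0.01848·V_1 - 0.01786·V_2 = 0.003125
  0.01789·V_2 - 0.01786·V_1 - 0.0000303·V_3 = 0
  0.5·V_3 - 0.0000303·V_2 = 0
Solving these 3 simultaneous equations (Gaussian elimination) gives:
  V_1 = 4.769 V, V_2 = 4.761 V, V_3 = 0.0002885 V
Power in each resistor, P = (ΔV)²/R:
  P_R1 = (5 - 4.769)²/1600 = 0.0000333 W
  P_R2 = (4.769 - 4.761)²/56 = 0.000001166 W
  P_R3 = (4.761 - 0.0002885)²/33000 = 0.0006868 W
  P_R4 = (0.0002885 - 0)²/2 = 0.00000004163 W
P_total = P_R1 + P_R2 + P_R3 + P_R4 = 0.0007213 W

Final answer: 0.0007213 W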